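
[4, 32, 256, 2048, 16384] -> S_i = 4*8^i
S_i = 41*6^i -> [41, 246, 1476, 8856, 53136]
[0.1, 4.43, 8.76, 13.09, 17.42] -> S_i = 0.10 + 4.33*i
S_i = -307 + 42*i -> [-307, -265, -223, -181, -139]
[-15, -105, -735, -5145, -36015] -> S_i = -15*7^i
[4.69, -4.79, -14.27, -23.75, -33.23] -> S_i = 4.69 + -9.48*i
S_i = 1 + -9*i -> [1, -8, -17, -26, -35]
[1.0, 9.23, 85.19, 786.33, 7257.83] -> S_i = 1.00*9.23^i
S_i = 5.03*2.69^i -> [5.03, 13.53, 36.4, 97.91, 263.38]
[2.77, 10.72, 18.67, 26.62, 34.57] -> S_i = 2.77 + 7.95*i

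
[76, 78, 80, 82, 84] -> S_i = 76 + 2*i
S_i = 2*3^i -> [2, 6, 18, 54, 162]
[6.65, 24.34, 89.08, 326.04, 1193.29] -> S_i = 6.65*3.66^i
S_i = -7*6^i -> [-7, -42, -252, -1512, -9072]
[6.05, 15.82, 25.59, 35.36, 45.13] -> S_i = 6.05 + 9.77*i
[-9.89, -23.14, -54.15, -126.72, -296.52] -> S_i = -9.89*2.34^i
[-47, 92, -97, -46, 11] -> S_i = Random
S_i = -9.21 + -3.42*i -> [-9.21, -12.63, -16.05, -19.47, -22.89]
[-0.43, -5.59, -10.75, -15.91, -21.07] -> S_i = -0.43 + -5.16*i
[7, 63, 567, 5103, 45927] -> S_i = 7*9^i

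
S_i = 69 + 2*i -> [69, 71, 73, 75, 77]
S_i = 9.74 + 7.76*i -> [9.74, 17.5, 25.26, 33.02, 40.78]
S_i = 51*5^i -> [51, 255, 1275, 6375, 31875]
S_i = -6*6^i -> [-6, -36, -216, -1296, -7776]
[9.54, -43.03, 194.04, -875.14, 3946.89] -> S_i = 9.54*(-4.51)^i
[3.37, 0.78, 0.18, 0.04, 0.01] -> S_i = 3.37*0.23^i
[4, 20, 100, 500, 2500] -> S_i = 4*5^i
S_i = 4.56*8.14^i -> [4.56, 37.12, 302.14, 2459.45, 20019.93]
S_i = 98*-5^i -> [98, -490, 2450, -12250, 61250]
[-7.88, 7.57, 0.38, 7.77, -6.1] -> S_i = Random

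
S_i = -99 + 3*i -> [-99, -96, -93, -90, -87]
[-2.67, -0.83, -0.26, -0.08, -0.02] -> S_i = -2.67*0.31^i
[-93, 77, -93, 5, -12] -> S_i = Random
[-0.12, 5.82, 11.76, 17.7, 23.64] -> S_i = -0.12 + 5.94*i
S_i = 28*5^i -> [28, 140, 700, 3500, 17500]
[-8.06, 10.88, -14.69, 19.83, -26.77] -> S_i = -8.06*(-1.35)^i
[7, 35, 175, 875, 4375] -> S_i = 7*5^i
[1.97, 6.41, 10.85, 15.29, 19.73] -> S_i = 1.97 + 4.44*i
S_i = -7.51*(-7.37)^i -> [-7.51, 55.35, -407.92, 3006.37, -22156.95]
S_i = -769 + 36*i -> [-769, -733, -697, -661, -625]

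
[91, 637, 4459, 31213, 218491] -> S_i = 91*7^i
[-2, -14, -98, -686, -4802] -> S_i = -2*7^i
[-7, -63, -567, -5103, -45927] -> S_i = -7*9^i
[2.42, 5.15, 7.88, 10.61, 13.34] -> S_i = 2.42 + 2.73*i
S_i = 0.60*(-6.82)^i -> [0.6, -4.09, 27.91, -190.33, 1298.04]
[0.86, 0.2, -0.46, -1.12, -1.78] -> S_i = 0.86 + -0.66*i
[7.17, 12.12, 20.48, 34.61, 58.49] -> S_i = 7.17*1.69^i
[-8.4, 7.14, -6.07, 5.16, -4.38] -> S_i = -8.40*(-0.85)^i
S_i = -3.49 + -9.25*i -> [-3.49, -12.74, -21.99, -31.24, -40.49]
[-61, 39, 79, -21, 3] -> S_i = Random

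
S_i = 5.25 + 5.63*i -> [5.25, 10.88, 16.51, 22.14, 27.77]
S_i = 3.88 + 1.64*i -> [3.88, 5.52, 7.16, 8.8, 10.44]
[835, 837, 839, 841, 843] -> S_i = 835 + 2*i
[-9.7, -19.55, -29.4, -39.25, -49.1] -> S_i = -9.70 + -9.85*i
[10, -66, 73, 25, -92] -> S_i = Random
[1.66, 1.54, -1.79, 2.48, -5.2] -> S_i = Random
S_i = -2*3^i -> [-2, -6, -18, -54, -162]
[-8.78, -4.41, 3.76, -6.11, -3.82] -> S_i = Random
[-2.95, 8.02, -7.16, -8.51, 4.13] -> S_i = Random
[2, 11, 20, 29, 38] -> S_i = 2 + 9*i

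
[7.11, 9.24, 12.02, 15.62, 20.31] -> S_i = 7.11*1.30^i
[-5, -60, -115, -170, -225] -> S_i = -5 + -55*i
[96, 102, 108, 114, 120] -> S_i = 96 + 6*i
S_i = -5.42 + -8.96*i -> [-5.42, -14.38, -23.34, -32.3, -41.26]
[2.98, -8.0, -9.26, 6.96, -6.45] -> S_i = Random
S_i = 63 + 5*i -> [63, 68, 73, 78, 83]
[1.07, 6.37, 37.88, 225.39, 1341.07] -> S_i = 1.07*5.95^i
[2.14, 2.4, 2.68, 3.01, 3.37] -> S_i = 2.14*1.12^i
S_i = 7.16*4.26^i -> [7.16, 30.5, 129.94, 553.53, 2358.04]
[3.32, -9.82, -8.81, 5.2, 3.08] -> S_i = Random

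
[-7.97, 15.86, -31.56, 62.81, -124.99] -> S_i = -7.97*(-1.99)^i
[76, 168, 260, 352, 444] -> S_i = 76 + 92*i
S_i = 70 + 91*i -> [70, 161, 252, 343, 434]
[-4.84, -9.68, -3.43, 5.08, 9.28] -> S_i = Random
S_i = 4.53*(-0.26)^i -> [4.53, -1.18, 0.31, -0.08, 0.02]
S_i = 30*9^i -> [30, 270, 2430, 21870, 196830]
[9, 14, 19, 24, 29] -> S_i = 9 + 5*i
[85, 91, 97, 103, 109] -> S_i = 85 + 6*i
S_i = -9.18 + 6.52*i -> [-9.18, -2.66, 3.86, 10.38, 16.9]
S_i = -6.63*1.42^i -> [-6.63, -9.41, -13.37, -18.98, -26.96]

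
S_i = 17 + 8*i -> [17, 25, 33, 41, 49]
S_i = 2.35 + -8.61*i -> [2.35, -6.26, -14.87, -23.48, -32.09]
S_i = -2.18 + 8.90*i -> [-2.18, 6.72, 15.62, 24.52, 33.42]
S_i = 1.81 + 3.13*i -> [1.81, 4.94, 8.07, 11.2, 14.33]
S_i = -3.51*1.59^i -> [-3.51, -5.58, -8.87, -14.11, -22.43]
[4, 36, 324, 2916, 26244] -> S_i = 4*9^i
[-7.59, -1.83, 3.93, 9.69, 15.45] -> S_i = -7.59 + 5.76*i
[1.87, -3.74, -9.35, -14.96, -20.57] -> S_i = 1.87 + -5.61*i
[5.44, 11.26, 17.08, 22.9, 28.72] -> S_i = 5.44 + 5.82*i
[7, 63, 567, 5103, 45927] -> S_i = 7*9^i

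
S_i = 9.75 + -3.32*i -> [9.75, 6.43, 3.11, -0.21, -3.53]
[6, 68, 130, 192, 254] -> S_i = 6 + 62*i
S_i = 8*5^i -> [8, 40, 200, 1000, 5000]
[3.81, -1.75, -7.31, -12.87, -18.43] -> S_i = 3.81 + -5.56*i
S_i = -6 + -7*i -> [-6, -13, -20, -27, -34]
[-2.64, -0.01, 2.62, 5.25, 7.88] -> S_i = -2.64 + 2.63*i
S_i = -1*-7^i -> [-1, 7, -49, 343, -2401]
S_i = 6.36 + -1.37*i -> [6.36, 4.99, 3.62, 2.25, 0.88]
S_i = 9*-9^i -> [9, -81, 729, -6561, 59049]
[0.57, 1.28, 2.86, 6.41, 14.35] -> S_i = 0.57*2.24^i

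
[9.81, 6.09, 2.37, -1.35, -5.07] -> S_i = 9.81 + -3.72*i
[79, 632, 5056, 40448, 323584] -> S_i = 79*8^i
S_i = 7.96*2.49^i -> [7.96, 19.82, 49.35, 122.89, 305.99]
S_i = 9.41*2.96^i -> [9.41, 27.85, 82.45, 244.04, 722.36]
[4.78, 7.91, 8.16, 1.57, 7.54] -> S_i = Random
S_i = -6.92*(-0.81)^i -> [-6.92, 5.61, -4.54, 3.68, -2.98]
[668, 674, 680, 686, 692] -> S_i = 668 + 6*i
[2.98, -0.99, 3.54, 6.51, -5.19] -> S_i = Random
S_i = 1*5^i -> [1, 5, 25, 125, 625]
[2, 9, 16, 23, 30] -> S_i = 2 + 7*i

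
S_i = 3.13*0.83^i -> [3.13, 2.6, 2.16, 1.79, 1.49]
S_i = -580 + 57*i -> [-580, -523, -466, -409, -352]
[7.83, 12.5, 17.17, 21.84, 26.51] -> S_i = 7.83 + 4.67*i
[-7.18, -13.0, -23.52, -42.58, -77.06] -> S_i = -7.18*1.81^i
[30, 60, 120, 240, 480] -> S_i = 30*2^i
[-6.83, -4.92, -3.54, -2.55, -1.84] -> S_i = -6.83*0.72^i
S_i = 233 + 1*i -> [233, 234, 235, 236, 237]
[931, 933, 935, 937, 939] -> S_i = 931 + 2*i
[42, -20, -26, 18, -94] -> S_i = Random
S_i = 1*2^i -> [1, 2, 4, 8, 16]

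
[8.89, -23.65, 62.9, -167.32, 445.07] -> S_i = 8.89*(-2.66)^i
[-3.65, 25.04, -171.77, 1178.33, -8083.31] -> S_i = -3.65*(-6.86)^i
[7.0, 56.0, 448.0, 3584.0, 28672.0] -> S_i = 7.00*8.00^i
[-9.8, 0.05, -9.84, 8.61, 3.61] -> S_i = Random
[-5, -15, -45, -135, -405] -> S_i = -5*3^i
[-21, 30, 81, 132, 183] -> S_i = -21 + 51*i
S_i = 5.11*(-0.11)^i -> [5.11, -0.56, 0.06, -0.01, 0.0]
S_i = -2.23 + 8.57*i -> [-2.23, 6.34, 14.91, 23.48, 32.05]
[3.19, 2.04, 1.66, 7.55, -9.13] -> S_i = Random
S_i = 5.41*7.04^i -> [5.41, 38.09, 268.13, 1887.62, 13288.87]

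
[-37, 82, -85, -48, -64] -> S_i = Random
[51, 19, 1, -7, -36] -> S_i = Random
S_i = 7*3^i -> [7, 21, 63, 189, 567]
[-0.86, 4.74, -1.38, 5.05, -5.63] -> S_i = Random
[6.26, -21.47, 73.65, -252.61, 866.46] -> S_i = 6.26*(-3.43)^i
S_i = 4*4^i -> [4, 16, 64, 256, 1024]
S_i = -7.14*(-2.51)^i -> [-7.14, 17.92, -44.98, 112.91, -283.4]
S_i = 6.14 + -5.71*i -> [6.14, 0.43, -5.28, -10.99, -16.7]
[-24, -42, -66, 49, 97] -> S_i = Random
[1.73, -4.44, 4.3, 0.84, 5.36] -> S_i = Random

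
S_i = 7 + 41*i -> [7, 48, 89, 130, 171]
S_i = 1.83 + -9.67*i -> [1.83, -7.84, -17.51, -27.18, -36.85]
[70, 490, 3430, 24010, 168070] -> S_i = 70*7^i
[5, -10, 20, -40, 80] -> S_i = 5*-2^i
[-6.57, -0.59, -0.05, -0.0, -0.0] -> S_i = -6.57*0.09^i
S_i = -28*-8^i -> [-28, 224, -1792, 14336, -114688]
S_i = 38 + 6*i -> [38, 44, 50, 56, 62]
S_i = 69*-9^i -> [69, -621, 5589, -50301, 452709]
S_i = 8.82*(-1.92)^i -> [8.82, -16.93, 32.51, -62.43, 119.86]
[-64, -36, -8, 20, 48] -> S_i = -64 + 28*i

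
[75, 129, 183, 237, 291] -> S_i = 75 + 54*i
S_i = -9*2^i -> [-9, -18, -36, -72, -144]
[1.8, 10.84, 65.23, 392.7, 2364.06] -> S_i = 1.80*6.02^i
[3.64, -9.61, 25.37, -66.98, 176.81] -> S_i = 3.64*(-2.64)^i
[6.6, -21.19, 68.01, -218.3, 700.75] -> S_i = 6.60*(-3.21)^i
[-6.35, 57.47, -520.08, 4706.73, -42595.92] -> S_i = -6.35*(-9.05)^i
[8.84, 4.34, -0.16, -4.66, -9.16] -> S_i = 8.84 + -4.50*i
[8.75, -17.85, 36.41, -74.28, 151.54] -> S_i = 8.75*(-2.04)^i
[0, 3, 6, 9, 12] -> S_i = 0 + 3*i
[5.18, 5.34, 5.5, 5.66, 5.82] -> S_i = 5.18 + 0.16*i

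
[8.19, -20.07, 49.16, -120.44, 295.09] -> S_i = 8.19*(-2.45)^i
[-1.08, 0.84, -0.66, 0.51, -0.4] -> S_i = -1.08*(-0.78)^i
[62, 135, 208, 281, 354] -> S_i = 62 + 73*i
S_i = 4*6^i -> [4, 24, 144, 864, 5184]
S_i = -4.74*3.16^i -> [-4.74, -14.98, -47.33, -149.57, -472.64]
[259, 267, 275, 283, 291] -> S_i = 259 + 8*i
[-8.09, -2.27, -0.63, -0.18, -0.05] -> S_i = -8.09*0.28^i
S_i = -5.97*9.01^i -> [-5.97, -53.79, -484.65, -4366.65, -39343.55]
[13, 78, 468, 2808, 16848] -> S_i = 13*6^i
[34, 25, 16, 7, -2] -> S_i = 34 + -9*i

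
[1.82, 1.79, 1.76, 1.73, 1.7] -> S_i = 1.82 + -0.03*i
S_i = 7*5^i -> [7, 35, 175, 875, 4375]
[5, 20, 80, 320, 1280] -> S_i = 5*4^i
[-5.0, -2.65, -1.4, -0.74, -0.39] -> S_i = -5.00*0.53^i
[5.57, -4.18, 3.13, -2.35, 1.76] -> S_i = 5.57*(-0.75)^i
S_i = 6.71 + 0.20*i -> [6.71, 6.91, 7.11, 7.31, 7.51]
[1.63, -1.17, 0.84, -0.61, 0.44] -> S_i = 1.63*(-0.72)^i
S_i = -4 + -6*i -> [-4, -10, -16, -22, -28]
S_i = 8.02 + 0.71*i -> [8.02, 8.73, 9.44, 10.15, 10.86]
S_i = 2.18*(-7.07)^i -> [2.18, -15.41, 108.97, -770.4, 5446.71]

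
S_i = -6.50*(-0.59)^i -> [-6.5, 3.84, -2.26, 1.33, -0.79]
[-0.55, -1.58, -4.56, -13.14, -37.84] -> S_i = -0.55*2.88^i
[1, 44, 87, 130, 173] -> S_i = 1 + 43*i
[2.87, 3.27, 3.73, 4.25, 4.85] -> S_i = 2.87*1.14^i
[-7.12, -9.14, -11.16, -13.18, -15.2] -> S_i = -7.12 + -2.02*i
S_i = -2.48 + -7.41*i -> [-2.48, -9.89, -17.3, -24.71, -32.12]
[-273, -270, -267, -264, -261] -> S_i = -273 + 3*i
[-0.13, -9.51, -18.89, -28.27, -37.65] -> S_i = -0.13 + -9.38*i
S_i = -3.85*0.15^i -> [-3.85, -0.58, -0.09, -0.01, -0.0]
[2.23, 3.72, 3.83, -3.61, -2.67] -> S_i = Random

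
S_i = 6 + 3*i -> [6, 9, 12, 15, 18]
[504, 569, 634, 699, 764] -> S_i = 504 + 65*i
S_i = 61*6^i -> [61, 366, 2196, 13176, 79056]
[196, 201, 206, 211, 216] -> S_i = 196 + 5*i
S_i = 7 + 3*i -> [7, 10, 13, 16, 19]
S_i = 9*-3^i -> [9, -27, 81, -243, 729]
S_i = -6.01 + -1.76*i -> [-6.01, -7.77, -9.53, -11.29, -13.05]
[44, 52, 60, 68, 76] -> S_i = 44 + 8*i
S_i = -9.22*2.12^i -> [-9.22, -19.55, -41.44, -87.85, -186.24]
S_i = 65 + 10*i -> [65, 75, 85, 95, 105]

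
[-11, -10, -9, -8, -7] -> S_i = -11 + 1*i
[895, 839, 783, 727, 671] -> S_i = 895 + -56*i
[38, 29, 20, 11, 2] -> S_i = 38 + -9*i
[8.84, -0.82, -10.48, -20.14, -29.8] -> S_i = 8.84 + -9.66*i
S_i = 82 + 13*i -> [82, 95, 108, 121, 134]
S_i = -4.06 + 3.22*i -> [-4.06, -0.84, 2.38, 5.6, 8.82]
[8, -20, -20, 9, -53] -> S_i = Random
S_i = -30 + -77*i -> [-30, -107, -184, -261, -338]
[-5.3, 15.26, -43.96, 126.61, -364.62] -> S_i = -5.30*(-2.88)^i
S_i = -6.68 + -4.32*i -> [-6.68, -11.0, -15.32, -19.64, -23.96]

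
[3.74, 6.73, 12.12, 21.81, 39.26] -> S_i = 3.74*1.80^i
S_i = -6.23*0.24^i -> [-6.23, -1.5, -0.36, -0.09, -0.02]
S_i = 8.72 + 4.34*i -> [8.72, 13.06, 17.4, 21.74, 26.08]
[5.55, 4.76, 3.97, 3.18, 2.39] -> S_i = 5.55 + -0.79*i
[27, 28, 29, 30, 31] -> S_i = 27 + 1*i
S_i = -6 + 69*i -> [-6, 63, 132, 201, 270]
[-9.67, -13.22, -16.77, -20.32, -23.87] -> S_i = -9.67 + -3.55*i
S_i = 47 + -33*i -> [47, 14, -19, -52, -85]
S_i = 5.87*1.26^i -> [5.87, 7.4, 9.32, 11.74, 14.8]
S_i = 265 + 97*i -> [265, 362, 459, 556, 653]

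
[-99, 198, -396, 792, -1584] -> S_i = -99*-2^i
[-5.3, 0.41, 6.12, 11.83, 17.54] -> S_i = -5.30 + 5.71*i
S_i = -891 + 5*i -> [-891, -886, -881, -876, -871]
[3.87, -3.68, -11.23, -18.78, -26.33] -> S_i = 3.87 + -7.55*i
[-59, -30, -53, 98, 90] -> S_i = Random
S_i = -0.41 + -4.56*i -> [-0.41, -4.97, -9.53, -14.09, -18.65]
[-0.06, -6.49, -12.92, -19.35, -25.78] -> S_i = -0.06 + -6.43*i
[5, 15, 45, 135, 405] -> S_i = 5*3^i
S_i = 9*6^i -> [9, 54, 324, 1944, 11664]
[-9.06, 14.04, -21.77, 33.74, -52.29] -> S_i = -9.06*(-1.55)^i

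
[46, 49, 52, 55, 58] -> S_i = 46 + 3*i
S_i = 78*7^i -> [78, 546, 3822, 26754, 187278]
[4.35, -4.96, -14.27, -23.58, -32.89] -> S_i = 4.35 + -9.31*i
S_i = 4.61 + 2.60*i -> [4.61, 7.21, 9.81, 12.41, 15.01]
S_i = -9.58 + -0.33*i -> [-9.58, -9.91, -10.24, -10.57, -10.9]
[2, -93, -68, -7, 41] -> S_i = Random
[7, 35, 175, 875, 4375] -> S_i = 7*5^i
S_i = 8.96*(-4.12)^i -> [8.96, -36.92, 152.09, -626.61, 2581.65]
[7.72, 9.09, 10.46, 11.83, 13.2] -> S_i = 7.72 + 1.37*i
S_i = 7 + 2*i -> [7, 9, 11, 13, 15]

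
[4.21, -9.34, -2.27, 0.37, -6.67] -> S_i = Random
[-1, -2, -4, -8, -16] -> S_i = -1*2^i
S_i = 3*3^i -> [3, 9, 27, 81, 243]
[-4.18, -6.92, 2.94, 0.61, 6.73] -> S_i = Random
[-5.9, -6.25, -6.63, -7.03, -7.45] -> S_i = -5.90*1.06^i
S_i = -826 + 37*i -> [-826, -789, -752, -715, -678]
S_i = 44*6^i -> [44, 264, 1584, 9504, 57024]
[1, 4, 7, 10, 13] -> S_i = 1 + 3*i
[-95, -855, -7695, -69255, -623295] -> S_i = -95*9^i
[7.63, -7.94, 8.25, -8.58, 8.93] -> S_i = 7.63*(-1.04)^i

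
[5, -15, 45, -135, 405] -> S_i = 5*-3^i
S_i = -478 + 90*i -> [-478, -388, -298, -208, -118]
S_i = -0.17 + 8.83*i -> [-0.17, 8.66, 17.49, 26.32, 35.15]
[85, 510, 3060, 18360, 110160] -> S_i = 85*6^i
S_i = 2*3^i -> [2, 6, 18, 54, 162]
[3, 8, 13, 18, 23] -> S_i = 3 + 5*i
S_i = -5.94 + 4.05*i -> [-5.94, -1.89, 2.16, 6.21, 10.26]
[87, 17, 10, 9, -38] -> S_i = Random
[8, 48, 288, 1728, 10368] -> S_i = 8*6^i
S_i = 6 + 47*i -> [6, 53, 100, 147, 194]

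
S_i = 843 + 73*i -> [843, 916, 989, 1062, 1135]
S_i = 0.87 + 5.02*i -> [0.87, 5.89, 10.91, 15.93, 20.95]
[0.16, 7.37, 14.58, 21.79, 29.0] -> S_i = 0.16 + 7.21*i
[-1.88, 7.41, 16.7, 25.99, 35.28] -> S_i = -1.88 + 9.29*i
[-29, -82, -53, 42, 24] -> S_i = Random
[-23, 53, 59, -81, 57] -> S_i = Random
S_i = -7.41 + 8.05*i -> [-7.41, 0.64, 8.69, 16.74, 24.79]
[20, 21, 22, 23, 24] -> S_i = 20 + 1*i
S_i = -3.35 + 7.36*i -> [-3.35, 4.01, 11.37, 18.73, 26.09]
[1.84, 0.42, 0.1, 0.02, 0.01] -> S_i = 1.84*0.23^i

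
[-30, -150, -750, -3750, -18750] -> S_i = -30*5^i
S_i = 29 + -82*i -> [29, -53, -135, -217, -299]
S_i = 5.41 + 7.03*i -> [5.41, 12.44, 19.47, 26.5, 33.53]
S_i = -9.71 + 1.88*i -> [-9.71, -7.83, -5.95, -4.07, -2.19]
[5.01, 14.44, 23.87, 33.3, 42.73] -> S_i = 5.01 + 9.43*i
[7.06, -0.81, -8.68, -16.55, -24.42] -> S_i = 7.06 + -7.87*i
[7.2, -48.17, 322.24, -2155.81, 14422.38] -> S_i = 7.20*(-6.69)^i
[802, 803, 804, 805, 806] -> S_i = 802 + 1*i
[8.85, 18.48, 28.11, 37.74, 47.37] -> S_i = 8.85 + 9.63*i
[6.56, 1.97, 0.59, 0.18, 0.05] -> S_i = 6.56*0.30^i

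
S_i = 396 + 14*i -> [396, 410, 424, 438, 452]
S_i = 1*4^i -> [1, 4, 16, 64, 256]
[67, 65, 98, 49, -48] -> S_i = Random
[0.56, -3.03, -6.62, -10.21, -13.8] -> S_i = 0.56 + -3.59*i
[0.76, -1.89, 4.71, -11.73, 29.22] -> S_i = 0.76*(-2.49)^i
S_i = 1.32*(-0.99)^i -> [1.32, -1.31, 1.29, -1.28, 1.27]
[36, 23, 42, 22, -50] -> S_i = Random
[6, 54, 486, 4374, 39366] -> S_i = 6*9^i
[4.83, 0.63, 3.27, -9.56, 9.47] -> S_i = Random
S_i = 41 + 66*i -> [41, 107, 173, 239, 305]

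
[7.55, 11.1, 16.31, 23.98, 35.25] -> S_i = 7.55*1.47^i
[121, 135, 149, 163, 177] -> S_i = 121 + 14*i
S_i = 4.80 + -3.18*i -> [4.8, 1.62, -1.56, -4.74, -7.92]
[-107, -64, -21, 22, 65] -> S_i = -107 + 43*i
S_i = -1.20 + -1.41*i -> [-1.2, -2.61, -4.02, -5.43, -6.84]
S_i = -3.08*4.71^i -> [-3.08, -14.51, -68.33, -321.82, -1515.77]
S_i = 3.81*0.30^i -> [3.81, 1.14, 0.34, 0.1, 0.03]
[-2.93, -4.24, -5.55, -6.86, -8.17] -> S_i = -2.93 + -1.31*i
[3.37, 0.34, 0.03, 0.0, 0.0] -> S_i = 3.37*0.10^i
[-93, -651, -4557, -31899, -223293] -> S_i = -93*7^i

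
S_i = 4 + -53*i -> [4, -49, -102, -155, -208]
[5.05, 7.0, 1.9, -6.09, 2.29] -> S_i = Random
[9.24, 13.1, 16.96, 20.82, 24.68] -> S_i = 9.24 + 3.86*i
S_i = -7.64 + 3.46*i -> [-7.64, -4.18, -0.72, 2.74, 6.2]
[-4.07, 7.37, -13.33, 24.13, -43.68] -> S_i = -4.07*(-1.81)^i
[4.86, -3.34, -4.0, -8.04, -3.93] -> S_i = Random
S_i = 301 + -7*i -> [301, 294, 287, 280, 273]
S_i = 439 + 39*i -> [439, 478, 517, 556, 595]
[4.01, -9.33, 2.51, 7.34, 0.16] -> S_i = Random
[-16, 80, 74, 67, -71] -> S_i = Random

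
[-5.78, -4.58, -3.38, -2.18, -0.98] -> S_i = -5.78 + 1.20*i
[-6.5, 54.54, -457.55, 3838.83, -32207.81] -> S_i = -6.50*(-8.39)^i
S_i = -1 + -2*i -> [-1, -3, -5, -7, -9]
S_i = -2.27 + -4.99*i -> [-2.27, -7.26, -12.25, -17.24, -22.23]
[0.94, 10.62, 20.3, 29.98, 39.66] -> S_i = 0.94 + 9.68*i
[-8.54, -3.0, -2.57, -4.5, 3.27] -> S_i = Random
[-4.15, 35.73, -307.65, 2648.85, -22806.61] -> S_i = -4.15*(-8.61)^i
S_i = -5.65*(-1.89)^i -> [-5.65, 10.68, -20.18, 38.14, -72.09]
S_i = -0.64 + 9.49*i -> [-0.64, 8.85, 18.34, 27.83, 37.32]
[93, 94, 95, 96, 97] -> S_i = 93 + 1*i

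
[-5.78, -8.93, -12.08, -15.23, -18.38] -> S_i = -5.78 + -3.15*i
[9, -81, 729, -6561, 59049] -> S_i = 9*-9^i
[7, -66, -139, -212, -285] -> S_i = 7 + -73*i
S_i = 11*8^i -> [11, 88, 704, 5632, 45056]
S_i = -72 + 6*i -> [-72, -66, -60, -54, -48]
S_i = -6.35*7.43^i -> [-6.35, -47.18, -350.55, -2604.59, -19352.14]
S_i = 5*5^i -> [5, 25, 125, 625, 3125]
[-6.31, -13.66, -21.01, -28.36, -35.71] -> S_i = -6.31 + -7.35*i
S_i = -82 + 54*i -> [-82, -28, 26, 80, 134]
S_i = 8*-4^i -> [8, -32, 128, -512, 2048]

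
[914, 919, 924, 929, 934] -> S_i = 914 + 5*i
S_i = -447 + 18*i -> [-447, -429, -411, -393, -375]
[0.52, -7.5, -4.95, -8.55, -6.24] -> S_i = Random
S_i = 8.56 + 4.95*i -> [8.56, 13.51, 18.46, 23.41, 28.36]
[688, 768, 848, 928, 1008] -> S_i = 688 + 80*i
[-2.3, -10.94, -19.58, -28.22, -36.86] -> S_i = -2.30 + -8.64*i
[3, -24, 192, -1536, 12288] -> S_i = 3*-8^i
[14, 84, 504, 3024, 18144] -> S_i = 14*6^i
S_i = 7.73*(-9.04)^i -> [7.73, -69.88, 631.71, -5710.64, 51624.19]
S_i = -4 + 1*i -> [-4, -3, -2, -1, 0]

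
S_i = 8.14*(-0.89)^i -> [8.14, -7.24, 6.45, -5.74, 5.11]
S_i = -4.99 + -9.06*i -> [-4.99, -14.05, -23.11, -32.17, -41.23]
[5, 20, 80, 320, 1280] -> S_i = 5*4^i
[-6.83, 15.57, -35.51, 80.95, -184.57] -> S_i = -6.83*(-2.28)^i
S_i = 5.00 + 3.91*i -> [5.0, 8.91, 12.82, 16.73, 20.64]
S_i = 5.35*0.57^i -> [5.35, 3.05, 1.74, 0.99, 0.56]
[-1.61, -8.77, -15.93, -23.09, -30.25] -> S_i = -1.61 + -7.16*i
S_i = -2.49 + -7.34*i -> [-2.49, -9.83, -17.17, -24.51, -31.85]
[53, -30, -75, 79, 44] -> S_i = Random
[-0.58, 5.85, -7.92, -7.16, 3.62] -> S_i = Random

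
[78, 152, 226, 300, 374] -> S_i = 78 + 74*i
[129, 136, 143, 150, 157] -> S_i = 129 + 7*i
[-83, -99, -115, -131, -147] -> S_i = -83 + -16*i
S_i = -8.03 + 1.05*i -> [-8.03, -6.98, -5.93, -4.88, -3.83]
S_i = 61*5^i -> [61, 305, 1525, 7625, 38125]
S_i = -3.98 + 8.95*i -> [-3.98, 4.97, 13.92, 22.87, 31.82]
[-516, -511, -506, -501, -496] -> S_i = -516 + 5*i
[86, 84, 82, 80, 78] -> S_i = 86 + -2*i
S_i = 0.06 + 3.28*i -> [0.06, 3.34, 6.62, 9.9, 13.18]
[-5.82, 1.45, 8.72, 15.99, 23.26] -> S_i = -5.82 + 7.27*i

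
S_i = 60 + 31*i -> [60, 91, 122, 153, 184]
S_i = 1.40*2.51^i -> [1.4, 3.51, 8.82, 22.14, 55.57]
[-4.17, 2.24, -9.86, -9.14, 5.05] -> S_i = Random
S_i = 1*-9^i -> [1, -9, 81, -729, 6561]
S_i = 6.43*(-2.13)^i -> [6.43, -13.7, 29.17, -62.14, 132.35]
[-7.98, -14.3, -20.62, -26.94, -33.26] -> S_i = -7.98 + -6.32*i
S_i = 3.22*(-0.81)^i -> [3.22, -2.61, 2.11, -1.71, 1.39]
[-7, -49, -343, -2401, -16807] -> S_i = -7*7^i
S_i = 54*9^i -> [54, 486, 4374, 39366, 354294]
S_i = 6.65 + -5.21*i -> [6.65, 1.44, -3.77, -8.98, -14.19]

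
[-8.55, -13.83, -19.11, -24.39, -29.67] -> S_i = -8.55 + -5.28*i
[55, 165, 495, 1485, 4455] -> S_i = 55*3^i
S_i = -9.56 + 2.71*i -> [-9.56, -6.85, -4.14, -1.43, 1.28]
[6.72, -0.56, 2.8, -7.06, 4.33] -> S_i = Random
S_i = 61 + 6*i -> [61, 67, 73, 79, 85]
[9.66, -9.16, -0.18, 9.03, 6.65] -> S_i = Random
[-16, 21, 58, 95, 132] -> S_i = -16 + 37*i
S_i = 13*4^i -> [13, 52, 208, 832, 3328]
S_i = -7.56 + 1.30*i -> [-7.56, -6.26, -4.96, -3.66, -2.36]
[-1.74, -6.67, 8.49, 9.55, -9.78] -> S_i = Random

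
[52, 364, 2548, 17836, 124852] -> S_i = 52*7^i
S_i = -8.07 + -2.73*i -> [-8.07, -10.8, -13.53, -16.26, -18.99]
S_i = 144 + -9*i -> [144, 135, 126, 117, 108]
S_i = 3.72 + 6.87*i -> [3.72, 10.59, 17.46, 24.33, 31.2]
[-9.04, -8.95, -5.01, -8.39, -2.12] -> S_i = Random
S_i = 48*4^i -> [48, 192, 768, 3072, 12288]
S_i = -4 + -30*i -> [-4, -34, -64, -94, -124]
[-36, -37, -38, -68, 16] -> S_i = Random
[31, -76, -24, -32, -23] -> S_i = Random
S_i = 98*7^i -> [98, 686, 4802, 33614, 235298]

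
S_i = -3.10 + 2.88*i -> [-3.1, -0.22, 2.66, 5.54, 8.42]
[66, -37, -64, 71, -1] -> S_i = Random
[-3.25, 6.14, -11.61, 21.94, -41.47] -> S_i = -3.25*(-1.89)^i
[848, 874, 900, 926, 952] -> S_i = 848 + 26*i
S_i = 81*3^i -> [81, 243, 729, 2187, 6561]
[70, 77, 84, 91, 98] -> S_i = 70 + 7*i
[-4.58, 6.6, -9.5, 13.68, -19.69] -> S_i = -4.58*(-1.44)^i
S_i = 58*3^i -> [58, 174, 522, 1566, 4698]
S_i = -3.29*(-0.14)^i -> [-3.29, 0.46, -0.06, 0.01, -0.0]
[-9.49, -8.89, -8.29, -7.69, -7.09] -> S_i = -9.49 + 0.60*i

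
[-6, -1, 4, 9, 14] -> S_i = -6 + 5*i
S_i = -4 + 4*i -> [-4, 0, 4, 8, 12]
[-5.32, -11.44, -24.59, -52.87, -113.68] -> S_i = -5.32*2.15^i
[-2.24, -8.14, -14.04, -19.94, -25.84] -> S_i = -2.24 + -5.90*i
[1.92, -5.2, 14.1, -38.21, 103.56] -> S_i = 1.92*(-2.71)^i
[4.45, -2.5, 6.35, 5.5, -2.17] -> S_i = Random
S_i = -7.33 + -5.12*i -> [-7.33, -12.45, -17.57, -22.69, -27.81]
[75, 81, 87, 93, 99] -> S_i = 75 + 6*i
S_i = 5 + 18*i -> [5, 23, 41, 59, 77]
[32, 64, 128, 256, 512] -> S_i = 32*2^i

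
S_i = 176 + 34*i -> [176, 210, 244, 278, 312]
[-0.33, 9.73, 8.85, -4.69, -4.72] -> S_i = Random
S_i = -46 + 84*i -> [-46, 38, 122, 206, 290]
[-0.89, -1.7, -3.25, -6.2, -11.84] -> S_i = -0.89*1.91^i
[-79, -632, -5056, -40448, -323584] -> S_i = -79*8^i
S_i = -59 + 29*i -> [-59, -30, -1, 28, 57]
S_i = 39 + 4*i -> [39, 43, 47, 51, 55]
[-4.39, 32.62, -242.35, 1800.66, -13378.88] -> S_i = -4.39*(-7.43)^i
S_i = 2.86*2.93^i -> [2.86, 8.38, 24.55, 71.94, 210.78]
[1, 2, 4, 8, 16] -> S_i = 1*2^i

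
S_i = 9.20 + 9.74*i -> [9.2, 18.94, 28.68, 38.42, 48.16]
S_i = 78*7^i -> [78, 546, 3822, 26754, 187278]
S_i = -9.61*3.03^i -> [-9.61, -29.12, -88.23, -267.33, -810.02]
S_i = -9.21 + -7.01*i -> [-9.21, -16.22, -23.23, -30.24, -37.25]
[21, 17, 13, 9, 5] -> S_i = 21 + -4*i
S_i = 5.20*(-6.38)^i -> [5.2, -33.18, 211.66, -1350.41, 8615.61]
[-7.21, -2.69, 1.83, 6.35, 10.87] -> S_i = -7.21 + 4.52*i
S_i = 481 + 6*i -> [481, 487, 493, 499, 505]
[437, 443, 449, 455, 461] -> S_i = 437 + 6*i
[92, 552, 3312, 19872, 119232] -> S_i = 92*6^i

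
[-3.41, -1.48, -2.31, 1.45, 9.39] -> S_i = Random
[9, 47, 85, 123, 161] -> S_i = 9 + 38*i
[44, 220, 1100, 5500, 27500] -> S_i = 44*5^i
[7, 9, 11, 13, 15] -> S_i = 7 + 2*i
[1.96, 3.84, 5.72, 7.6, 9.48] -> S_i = 1.96 + 1.88*i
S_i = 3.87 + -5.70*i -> [3.87, -1.83, -7.53, -13.23, -18.93]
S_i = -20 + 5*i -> [-20, -15, -10, -5, 0]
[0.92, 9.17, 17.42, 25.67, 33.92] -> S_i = 0.92 + 8.25*i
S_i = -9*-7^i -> [-9, 63, -441, 3087, -21609]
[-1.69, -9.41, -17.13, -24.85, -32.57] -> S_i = -1.69 + -7.72*i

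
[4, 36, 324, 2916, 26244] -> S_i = 4*9^i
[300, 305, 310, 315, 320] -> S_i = 300 + 5*i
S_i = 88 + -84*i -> [88, 4, -80, -164, -248]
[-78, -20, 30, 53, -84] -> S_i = Random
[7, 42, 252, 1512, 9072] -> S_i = 7*6^i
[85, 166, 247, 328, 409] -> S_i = 85 + 81*i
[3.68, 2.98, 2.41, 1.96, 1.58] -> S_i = 3.68*0.81^i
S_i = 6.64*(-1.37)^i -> [6.64, -9.1, 12.46, -17.07, 23.39]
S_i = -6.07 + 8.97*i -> [-6.07, 2.9, 11.87, 20.84, 29.81]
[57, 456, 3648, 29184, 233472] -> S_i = 57*8^i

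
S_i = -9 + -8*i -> [-9, -17, -25, -33, -41]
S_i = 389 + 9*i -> [389, 398, 407, 416, 425]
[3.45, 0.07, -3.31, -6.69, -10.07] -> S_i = 3.45 + -3.38*i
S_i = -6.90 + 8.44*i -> [-6.9, 1.54, 9.98, 18.42, 26.86]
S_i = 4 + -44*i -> [4, -40, -84, -128, -172]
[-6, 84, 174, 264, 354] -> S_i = -6 + 90*i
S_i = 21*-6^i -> [21, -126, 756, -4536, 27216]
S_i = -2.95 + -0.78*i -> [-2.95, -3.73, -4.51, -5.29, -6.07]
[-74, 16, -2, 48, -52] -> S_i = Random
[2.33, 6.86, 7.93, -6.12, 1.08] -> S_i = Random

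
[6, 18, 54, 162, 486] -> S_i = 6*3^i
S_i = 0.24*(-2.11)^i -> [0.24, -0.51, 1.07, -2.25, 4.76]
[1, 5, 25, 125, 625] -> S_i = 1*5^i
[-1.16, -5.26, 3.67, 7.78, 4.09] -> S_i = Random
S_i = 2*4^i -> [2, 8, 32, 128, 512]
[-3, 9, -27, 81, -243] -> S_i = -3*-3^i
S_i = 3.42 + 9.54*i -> [3.42, 12.96, 22.5, 32.04, 41.58]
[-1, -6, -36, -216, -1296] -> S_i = -1*6^i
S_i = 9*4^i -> [9, 36, 144, 576, 2304]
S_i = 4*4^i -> [4, 16, 64, 256, 1024]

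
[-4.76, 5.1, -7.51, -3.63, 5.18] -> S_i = Random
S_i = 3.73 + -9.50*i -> [3.73, -5.77, -15.27, -24.77, -34.27]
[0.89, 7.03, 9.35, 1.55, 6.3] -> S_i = Random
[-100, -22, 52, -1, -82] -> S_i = Random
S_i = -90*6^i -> [-90, -540, -3240, -19440, -116640]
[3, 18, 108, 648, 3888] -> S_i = 3*6^i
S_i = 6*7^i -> [6, 42, 294, 2058, 14406]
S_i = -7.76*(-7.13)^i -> [-7.76, 55.33, -394.49, 2812.74, -20054.87]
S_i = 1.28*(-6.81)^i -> [1.28, -8.72, 59.36, -404.25, 2752.95]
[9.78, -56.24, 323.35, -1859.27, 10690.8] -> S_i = 9.78*(-5.75)^i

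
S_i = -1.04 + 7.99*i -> [-1.04, 6.95, 14.94, 22.93, 30.92]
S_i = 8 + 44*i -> [8, 52, 96, 140, 184]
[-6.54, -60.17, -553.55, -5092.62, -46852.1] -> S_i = -6.54*9.20^i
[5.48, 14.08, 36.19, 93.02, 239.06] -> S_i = 5.48*2.57^i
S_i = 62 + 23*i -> [62, 85, 108, 131, 154]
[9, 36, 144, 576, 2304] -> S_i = 9*4^i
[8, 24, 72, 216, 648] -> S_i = 8*3^i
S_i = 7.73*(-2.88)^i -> [7.73, -22.26, 64.12, -184.65, 531.8]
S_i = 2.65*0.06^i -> [2.65, 0.16, 0.01, 0.0, 0.0]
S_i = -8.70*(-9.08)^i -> [-8.7, 79.0, -717.28, 6512.94, -59137.46]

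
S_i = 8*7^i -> [8, 56, 392, 2744, 19208]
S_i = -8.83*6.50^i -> [-8.83, -57.4, -373.07, -2424.94, -15762.1]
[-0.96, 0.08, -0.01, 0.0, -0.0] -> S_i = -0.96*(-0.08)^i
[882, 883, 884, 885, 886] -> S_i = 882 + 1*i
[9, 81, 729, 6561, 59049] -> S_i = 9*9^i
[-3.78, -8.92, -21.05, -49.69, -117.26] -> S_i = -3.78*2.36^i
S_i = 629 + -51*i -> [629, 578, 527, 476, 425]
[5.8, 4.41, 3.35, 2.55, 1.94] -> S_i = 5.80*0.76^i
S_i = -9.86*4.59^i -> [-9.86, -45.26, -207.73, -953.49, -4376.51]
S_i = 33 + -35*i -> [33, -2, -37, -72, -107]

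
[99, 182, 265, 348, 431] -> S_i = 99 + 83*i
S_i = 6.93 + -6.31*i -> [6.93, 0.62, -5.69, -12.0, -18.31]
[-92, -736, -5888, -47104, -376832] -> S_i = -92*8^i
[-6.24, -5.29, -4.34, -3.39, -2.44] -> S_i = -6.24 + 0.95*i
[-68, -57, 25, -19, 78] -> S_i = Random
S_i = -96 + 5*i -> [-96, -91, -86, -81, -76]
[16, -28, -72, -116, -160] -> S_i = 16 + -44*i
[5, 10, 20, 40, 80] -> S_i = 5*2^i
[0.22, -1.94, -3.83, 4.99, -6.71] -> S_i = Random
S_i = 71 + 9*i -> [71, 80, 89, 98, 107]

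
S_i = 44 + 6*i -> [44, 50, 56, 62, 68]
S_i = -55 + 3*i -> [-55, -52, -49, -46, -43]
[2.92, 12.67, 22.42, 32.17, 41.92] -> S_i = 2.92 + 9.75*i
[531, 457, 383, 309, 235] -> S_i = 531 + -74*i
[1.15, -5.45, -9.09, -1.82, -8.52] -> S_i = Random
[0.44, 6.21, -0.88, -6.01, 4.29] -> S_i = Random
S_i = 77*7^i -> [77, 539, 3773, 26411, 184877]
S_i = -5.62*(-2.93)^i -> [-5.62, 16.47, -48.25, 141.36, -414.2]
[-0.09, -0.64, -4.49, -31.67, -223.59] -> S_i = -0.09*7.06^i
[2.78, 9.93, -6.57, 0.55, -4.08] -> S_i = Random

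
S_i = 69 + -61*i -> [69, 8, -53, -114, -175]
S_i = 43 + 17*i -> [43, 60, 77, 94, 111]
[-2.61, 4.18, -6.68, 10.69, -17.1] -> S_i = -2.61*(-1.60)^i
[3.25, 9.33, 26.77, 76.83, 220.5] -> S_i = 3.25*2.87^i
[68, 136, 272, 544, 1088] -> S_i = 68*2^i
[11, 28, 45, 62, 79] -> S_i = 11 + 17*i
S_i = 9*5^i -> [9, 45, 225, 1125, 5625]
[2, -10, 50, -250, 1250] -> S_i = 2*-5^i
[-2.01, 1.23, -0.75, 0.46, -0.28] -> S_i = -2.01*(-0.61)^i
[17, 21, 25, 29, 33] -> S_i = 17 + 4*i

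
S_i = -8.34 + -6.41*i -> [-8.34, -14.75, -21.16, -27.57, -33.98]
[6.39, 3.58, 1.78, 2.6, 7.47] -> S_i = Random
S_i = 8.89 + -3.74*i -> [8.89, 5.15, 1.41, -2.33, -6.07]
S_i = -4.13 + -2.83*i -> [-4.13, -6.96, -9.79, -12.62, -15.45]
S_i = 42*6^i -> [42, 252, 1512, 9072, 54432]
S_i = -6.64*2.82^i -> [-6.64, -18.72, -52.8, -148.91, -419.92]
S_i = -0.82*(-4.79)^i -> [-0.82, 3.93, -18.81, 90.12, -431.67]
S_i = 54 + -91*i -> [54, -37, -128, -219, -310]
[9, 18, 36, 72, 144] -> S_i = 9*2^i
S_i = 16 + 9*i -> [16, 25, 34, 43, 52]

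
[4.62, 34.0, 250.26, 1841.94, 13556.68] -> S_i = 4.62*7.36^i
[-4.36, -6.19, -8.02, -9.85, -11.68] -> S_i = -4.36 + -1.83*i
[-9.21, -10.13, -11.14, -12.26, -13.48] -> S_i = -9.21*1.10^i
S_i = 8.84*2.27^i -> [8.84, 20.07, 45.55, 103.4, 234.72]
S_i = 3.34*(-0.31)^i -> [3.34, -1.04, 0.32, -0.1, 0.03]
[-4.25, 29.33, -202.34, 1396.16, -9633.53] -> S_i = -4.25*(-6.90)^i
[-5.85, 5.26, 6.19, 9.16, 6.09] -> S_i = Random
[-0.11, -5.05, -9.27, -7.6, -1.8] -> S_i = Random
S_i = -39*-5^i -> [-39, 195, -975, 4875, -24375]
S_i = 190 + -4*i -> [190, 186, 182, 178, 174]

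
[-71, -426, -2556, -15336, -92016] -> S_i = -71*6^i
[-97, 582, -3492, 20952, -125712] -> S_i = -97*-6^i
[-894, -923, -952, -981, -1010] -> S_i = -894 + -29*i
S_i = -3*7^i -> [-3, -21, -147, -1029, -7203]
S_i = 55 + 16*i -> [55, 71, 87, 103, 119]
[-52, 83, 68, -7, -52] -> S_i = Random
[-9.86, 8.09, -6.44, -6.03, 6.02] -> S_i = Random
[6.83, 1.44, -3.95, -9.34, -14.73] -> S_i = 6.83 + -5.39*i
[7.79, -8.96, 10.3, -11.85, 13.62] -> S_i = 7.79*(-1.15)^i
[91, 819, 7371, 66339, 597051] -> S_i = 91*9^i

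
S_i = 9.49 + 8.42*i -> [9.49, 17.91, 26.33, 34.75, 43.17]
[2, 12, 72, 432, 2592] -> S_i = 2*6^i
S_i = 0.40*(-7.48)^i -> [0.4, -2.99, 22.38, -167.4, 1252.18]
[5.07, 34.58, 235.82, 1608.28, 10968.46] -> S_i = 5.07*6.82^i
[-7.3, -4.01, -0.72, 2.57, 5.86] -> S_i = -7.30 + 3.29*i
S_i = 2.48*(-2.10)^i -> [2.48, -5.21, 10.94, -22.97, 48.23]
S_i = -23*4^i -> [-23, -92, -368, -1472, -5888]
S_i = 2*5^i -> [2, 10, 50, 250, 1250]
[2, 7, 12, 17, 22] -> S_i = 2 + 5*i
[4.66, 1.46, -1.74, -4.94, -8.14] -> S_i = 4.66 + -3.20*i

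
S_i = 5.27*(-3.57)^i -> [5.27, -18.81, 67.17, -239.78, 856.02]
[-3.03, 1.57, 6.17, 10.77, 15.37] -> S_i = -3.03 + 4.60*i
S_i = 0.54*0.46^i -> [0.54, 0.25, 0.11, 0.05, 0.02]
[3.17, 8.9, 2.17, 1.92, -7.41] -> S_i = Random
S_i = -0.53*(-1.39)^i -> [-0.53, 0.74, -1.02, 1.42, -1.98]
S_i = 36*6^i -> [36, 216, 1296, 7776, 46656]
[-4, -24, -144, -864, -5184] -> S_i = -4*6^i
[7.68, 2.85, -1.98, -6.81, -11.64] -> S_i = 7.68 + -4.83*i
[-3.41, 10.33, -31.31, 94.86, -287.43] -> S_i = -3.41*(-3.03)^i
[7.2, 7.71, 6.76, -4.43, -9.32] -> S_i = Random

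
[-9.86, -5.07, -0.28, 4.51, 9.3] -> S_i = -9.86 + 4.79*i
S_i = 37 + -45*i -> [37, -8, -53, -98, -143]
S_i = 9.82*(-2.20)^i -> [9.82, -21.6, 47.53, -104.56, 230.04]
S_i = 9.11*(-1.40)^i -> [9.11, -12.75, 17.86, -25.0, 35.0]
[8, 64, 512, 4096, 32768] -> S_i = 8*8^i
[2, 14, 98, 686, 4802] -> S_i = 2*7^i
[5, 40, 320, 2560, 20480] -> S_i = 5*8^i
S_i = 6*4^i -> [6, 24, 96, 384, 1536]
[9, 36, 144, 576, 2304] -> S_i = 9*4^i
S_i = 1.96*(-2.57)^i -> [1.96, -5.04, 12.95, -33.27, 85.5]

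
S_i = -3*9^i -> [-3, -27, -243, -2187, -19683]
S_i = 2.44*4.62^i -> [2.44, 11.27, 52.08, 240.61, 1111.62]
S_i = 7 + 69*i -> [7, 76, 145, 214, 283]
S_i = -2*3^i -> [-2, -6, -18, -54, -162]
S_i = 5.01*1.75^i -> [5.01, 8.77, 15.34, 26.85, 46.99]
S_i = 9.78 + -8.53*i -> [9.78, 1.25, -7.28, -15.81, -24.34]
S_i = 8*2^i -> [8, 16, 32, 64, 128]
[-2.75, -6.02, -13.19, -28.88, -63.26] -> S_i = -2.75*2.19^i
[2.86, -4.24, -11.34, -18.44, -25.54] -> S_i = 2.86 + -7.10*i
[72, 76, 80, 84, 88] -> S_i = 72 + 4*i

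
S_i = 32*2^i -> [32, 64, 128, 256, 512]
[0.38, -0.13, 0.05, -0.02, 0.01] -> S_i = 0.38*(-0.35)^i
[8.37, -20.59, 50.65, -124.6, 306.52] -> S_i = 8.37*(-2.46)^i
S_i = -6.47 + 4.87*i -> [-6.47, -1.6, 3.27, 8.14, 13.01]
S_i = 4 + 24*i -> [4, 28, 52, 76, 100]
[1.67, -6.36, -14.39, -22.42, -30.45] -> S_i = 1.67 + -8.03*i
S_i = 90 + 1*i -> [90, 91, 92, 93, 94]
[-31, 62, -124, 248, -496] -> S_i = -31*-2^i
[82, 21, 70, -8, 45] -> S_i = Random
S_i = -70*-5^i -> [-70, 350, -1750, 8750, -43750]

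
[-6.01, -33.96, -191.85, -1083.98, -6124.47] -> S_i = -6.01*5.65^i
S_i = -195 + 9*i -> [-195, -186, -177, -168, -159]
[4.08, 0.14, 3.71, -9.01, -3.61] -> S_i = Random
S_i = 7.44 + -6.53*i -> [7.44, 0.91, -5.62, -12.15, -18.68]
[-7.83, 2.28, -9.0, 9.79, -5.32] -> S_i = Random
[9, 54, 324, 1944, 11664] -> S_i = 9*6^i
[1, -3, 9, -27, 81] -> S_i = 1*-3^i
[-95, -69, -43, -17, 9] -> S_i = -95 + 26*i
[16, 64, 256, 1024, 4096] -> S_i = 16*4^i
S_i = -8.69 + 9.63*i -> [-8.69, 0.94, 10.57, 20.2, 29.83]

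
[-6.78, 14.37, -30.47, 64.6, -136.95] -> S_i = -6.78*(-2.12)^i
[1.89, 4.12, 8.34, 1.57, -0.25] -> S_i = Random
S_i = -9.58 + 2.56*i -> [-9.58, -7.02, -4.46, -1.9, 0.66]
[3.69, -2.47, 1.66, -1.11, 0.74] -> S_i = 3.69*(-0.67)^i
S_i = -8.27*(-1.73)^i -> [-8.27, 14.31, -24.75, 42.82, -74.08]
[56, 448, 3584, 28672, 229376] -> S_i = 56*8^i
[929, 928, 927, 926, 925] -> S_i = 929 + -1*i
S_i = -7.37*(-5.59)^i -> [-7.37, 41.2, -230.3, 1287.37, -7196.39]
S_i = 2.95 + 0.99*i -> [2.95, 3.94, 4.93, 5.92, 6.91]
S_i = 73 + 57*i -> [73, 130, 187, 244, 301]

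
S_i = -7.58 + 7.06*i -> [-7.58, -0.52, 6.54, 13.6, 20.66]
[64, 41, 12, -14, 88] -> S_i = Random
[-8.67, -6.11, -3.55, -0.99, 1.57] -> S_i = -8.67 + 2.56*i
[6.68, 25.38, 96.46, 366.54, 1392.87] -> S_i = 6.68*3.80^i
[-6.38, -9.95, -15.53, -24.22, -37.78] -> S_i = -6.38*1.56^i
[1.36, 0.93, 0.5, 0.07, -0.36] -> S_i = 1.36 + -0.43*i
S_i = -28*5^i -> [-28, -140, -700, -3500, -17500]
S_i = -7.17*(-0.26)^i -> [-7.17, 1.86, -0.48, 0.13, -0.03]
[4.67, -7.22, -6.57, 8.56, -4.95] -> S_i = Random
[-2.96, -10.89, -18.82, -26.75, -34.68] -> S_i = -2.96 + -7.93*i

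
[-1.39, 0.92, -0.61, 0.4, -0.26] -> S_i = -1.39*(-0.66)^i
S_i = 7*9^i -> [7, 63, 567, 5103, 45927]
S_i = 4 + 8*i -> [4, 12, 20, 28, 36]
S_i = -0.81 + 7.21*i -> [-0.81, 6.4, 13.61, 20.82, 28.03]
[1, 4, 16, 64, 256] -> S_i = 1*4^i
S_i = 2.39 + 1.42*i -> [2.39, 3.81, 5.23, 6.65, 8.07]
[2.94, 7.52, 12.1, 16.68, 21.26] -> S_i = 2.94 + 4.58*i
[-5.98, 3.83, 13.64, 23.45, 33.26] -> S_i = -5.98 + 9.81*i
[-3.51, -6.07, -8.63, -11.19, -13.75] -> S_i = -3.51 + -2.56*i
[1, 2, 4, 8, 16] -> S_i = 1*2^i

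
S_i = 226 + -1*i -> [226, 225, 224, 223, 222]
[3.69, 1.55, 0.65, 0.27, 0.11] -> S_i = 3.69*0.42^i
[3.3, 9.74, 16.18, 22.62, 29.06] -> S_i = 3.30 + 6.44*i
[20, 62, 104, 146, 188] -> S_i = 20 + 42*i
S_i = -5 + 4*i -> [-5, -1, 3, 7, 11]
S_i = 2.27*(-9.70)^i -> [2.27, -22.02, 213.58, -2071.77, 20096.15]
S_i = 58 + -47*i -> [58, 11, -36, -83, -130]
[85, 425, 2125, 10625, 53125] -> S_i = 85*5^i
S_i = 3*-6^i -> [3, -18, 108, -648, 3888]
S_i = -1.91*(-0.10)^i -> [-1.91, 0.19, -0.02, 0.0, -0.0]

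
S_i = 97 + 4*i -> [97, 101, 105, 109, 113]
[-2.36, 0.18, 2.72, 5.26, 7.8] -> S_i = -2.36 + 2.54*i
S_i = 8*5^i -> [8, 40, 200, 1000, 5000]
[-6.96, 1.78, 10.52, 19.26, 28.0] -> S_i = -6.96 + 8.74*i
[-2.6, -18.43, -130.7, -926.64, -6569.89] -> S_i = -2.60*7.09^i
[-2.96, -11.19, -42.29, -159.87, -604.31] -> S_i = -2.96*3.78^i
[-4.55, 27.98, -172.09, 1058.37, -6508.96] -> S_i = -4.55*(-6.15)^i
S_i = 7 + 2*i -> [7, 9, 11, 13, 15]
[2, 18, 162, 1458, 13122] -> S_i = 2*9^i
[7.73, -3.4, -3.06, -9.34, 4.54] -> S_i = Random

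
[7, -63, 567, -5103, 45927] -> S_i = 7*-9^i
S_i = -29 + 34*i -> [-29, 5, 39, 73, 107]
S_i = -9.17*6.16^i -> [-9.17, -56.49, -347.96, -2143.44, -13203.59]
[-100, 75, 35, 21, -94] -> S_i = Random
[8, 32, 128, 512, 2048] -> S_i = 8*4^i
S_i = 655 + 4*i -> [655, 659, 663, 667, 671]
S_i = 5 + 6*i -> [5, 11, 17, 23, 29]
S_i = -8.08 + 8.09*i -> [-8.08, 0.01, 8.1, 16.19, 24.28]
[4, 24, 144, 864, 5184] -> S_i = 4*6^i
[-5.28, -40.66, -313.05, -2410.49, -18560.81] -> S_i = -5.28*7.70^i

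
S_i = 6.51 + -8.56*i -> [6.51, -2.05, -10.61, -19.17, -27.73]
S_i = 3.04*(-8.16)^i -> [3.04, -24.81, 202.42, -1651.75, 13478.27]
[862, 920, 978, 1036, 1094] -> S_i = 862 + 58*i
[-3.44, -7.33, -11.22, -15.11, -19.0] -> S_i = -3.44 + -3.89*i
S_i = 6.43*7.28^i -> [6.43, 46.81, 340.78, 2480.88, 18060.78]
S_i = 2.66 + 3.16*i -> [2.66, 5.82, 8.98, 12.14, 15.3]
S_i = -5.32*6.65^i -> [-5.32, -35.38, -235.26, -1564.5, -10403.95]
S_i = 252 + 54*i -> [252, 306, 360, 414, 468]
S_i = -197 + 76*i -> [-197, -121, -45, 31, 107]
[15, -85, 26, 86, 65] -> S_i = Random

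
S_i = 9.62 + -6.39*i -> [9.62, 3.23, -3.16, -9.55, -15.94]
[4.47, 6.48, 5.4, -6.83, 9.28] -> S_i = Random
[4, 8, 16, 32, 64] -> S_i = 4*2^i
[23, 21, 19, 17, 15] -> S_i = 23 + -2*i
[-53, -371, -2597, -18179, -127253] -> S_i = -53*7^i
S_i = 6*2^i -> [6, 12, 24, 48, 96]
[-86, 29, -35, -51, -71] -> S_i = Random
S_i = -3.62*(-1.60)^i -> [-3.62, 5.79, -9.27, 14.83, -23.72]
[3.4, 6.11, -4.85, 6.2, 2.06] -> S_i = Random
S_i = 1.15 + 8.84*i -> [1.15, 9.99, 18.83, 27.67, 36.51]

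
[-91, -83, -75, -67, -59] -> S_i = -91 + 8*i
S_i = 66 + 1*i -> [66, 67, 68, 69, 70]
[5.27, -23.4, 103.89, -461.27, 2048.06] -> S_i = 5.27*(-4.44)^i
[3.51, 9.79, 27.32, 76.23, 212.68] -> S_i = 3.51*2.79^i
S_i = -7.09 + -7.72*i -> [-7.09, -14.81, -22.53, -30.25, -37.97]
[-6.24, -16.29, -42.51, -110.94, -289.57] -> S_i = -6.24*2.61^i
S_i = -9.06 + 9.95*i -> [-9.06, 0.89, 10.84, 20.79, 30.74]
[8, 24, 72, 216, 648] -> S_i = 8*3^i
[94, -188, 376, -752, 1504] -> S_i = 94*-2^i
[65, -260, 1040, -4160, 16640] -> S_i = 65*-4^i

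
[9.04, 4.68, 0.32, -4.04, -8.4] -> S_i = 9.04 + -4.36*i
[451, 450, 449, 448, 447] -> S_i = 451 + -1*i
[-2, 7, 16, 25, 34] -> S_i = -2 + 9*i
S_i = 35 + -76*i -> [35, -41, -117, -193, -269]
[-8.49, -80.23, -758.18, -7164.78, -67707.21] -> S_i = -8.49*9.45^i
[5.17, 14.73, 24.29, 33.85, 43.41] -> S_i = 5.17 + 9.56*i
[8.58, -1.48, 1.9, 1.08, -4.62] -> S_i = Random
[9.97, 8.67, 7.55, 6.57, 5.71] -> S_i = 9.97*0.87^i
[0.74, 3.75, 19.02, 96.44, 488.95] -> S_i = 0.74*5.07^i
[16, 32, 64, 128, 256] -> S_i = 16*2^i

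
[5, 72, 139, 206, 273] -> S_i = 5 + 67*i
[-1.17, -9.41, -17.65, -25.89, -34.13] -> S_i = -1.17 + -8.24*i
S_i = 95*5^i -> [95, 475, 2375, 11875, 59375]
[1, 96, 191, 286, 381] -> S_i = 1 + 95*i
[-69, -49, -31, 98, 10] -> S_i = Random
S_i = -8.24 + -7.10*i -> [-8.24, -15.34, -22.44, -29.54, -36.64]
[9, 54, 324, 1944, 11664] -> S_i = 9*6^i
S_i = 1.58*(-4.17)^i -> [1.58, -6.59, 27.47, -114.57, 477.75]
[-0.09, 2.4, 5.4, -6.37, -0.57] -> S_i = Random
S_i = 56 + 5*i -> [56, 61, 66, 71, 76]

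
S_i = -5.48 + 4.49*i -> [-5.48, -0.99, 3.5, 7.99, 12.48]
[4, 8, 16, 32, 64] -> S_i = 4*2^i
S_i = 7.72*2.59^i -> [7.72, 19.99, 51.79, 134.13, 347.39]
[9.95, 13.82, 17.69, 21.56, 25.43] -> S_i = 9.95 + 3.87*i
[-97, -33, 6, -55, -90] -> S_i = Random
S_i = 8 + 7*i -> [8, 15, 22, 29, 36]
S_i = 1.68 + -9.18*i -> [1.68, -7.5, -16.68, -25.86, -35.04]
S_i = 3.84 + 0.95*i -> [3.84, 4.79, 5.74, 6.69, 7.64]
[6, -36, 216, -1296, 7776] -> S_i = 6*-6^i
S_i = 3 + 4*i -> [3, 7, 11, 15, 19]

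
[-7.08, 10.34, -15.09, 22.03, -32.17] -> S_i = -7.08*(-1.46)^i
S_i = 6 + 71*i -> [6, 77, 148, 219, 290]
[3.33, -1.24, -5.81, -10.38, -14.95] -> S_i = 3.33 + -4.57*i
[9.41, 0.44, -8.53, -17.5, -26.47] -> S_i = 9.41 + -8.97*i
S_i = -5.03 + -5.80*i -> [-5.03, -10.83, -16.63, -22.43, -28.23]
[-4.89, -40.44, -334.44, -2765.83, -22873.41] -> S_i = -4.89*8.27^i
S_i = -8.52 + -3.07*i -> [-8.52, -11.59, -14.66, -17.73, -20.8]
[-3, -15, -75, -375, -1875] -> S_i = -3*5^i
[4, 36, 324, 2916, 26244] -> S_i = 4*9^i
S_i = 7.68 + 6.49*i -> [7.68, 14.17, 20.66, 27.15, 33.64]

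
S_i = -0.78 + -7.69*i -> [-0.78, -8.47, -16.16, -23.85, -31.54]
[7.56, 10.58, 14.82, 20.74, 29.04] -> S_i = 7.56*1.40^i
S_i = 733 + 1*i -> [733, 734, 735, 736, 737]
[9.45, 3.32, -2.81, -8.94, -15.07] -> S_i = 9.45 + -6.13*i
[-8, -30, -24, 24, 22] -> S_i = Random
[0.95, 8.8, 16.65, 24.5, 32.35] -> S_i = 0.95 + 7.85*i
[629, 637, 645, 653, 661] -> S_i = 629 + 8*i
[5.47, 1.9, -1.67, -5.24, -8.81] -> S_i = 5.47 + -3.57*i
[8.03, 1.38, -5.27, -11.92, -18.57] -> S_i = 8.03 + -6.65*i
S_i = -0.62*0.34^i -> [-0.62, -0.21, -0.07, -0.02, -0.01]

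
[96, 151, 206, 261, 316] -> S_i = 96 + 55*i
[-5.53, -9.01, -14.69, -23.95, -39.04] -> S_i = -5.53*1.63^i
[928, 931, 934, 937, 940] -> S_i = 928 + 3*i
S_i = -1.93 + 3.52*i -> [-1.93, 1.59, 5.11, 8.63, 12.15]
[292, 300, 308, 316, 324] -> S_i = 292 + 8*i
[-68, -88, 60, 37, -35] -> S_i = Random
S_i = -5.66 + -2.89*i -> [-5.66, -8.55, -11.44, -14.33, -17.22]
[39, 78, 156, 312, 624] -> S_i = 39*2^i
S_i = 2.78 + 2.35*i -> [2.78, 5.13, 7.48, 9.83, 12.18]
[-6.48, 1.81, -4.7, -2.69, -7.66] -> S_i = Random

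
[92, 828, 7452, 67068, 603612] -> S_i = 92*9^i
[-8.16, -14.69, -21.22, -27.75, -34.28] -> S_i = -8.16 + -6.53*i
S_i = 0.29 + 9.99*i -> [0.29, 10.28, 20.27, 30.26, 40.25]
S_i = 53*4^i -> [53, 212, 848, 3392, 13568]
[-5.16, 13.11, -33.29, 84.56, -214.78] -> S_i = -5.16*(-2.54)^i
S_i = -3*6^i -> [-3, -18, -108, -648, -3888]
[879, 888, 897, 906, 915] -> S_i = 879 + 9*i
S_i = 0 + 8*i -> [0, 8, 16, 24, 32]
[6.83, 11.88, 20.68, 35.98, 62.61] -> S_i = 6.83*1.74^i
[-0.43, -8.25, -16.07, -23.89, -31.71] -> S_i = -0.43 + -7.82*i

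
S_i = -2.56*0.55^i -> [-2.56, -1.41, -0.77, -0.43, -0.23]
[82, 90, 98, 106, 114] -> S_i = 82 + 8*i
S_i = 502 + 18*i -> [502, 520, 538, 556, 574]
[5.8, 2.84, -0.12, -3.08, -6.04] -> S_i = 5.80 + -2.96*i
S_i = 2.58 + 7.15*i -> [2.58, 9.73, 16.88, 24.03, 31.18]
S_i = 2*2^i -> [2, 4, 8, 16, 32]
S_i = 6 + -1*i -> [6, 5, 4, 3, 2]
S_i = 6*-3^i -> [6, -18, 54, -162, 486]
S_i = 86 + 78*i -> [86, 164, 242, 320, 398]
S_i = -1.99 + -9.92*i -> [-1.99, -11.91, -21.83, -31.75, -41.67]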